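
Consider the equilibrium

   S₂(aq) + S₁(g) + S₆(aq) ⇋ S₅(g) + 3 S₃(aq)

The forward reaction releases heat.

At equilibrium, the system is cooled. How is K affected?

increases

K depends on temperature via the van 't Hoff relation. The forward reaction is exothermic, so lowering T increases K.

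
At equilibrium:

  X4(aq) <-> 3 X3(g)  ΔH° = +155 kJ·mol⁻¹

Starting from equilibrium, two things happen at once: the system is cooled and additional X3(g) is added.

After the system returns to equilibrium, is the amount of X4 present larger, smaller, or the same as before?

increases

The forward reaction is endothermic. Lowering T favours the exothermic direction — shift to the left.
Adding X3 (g), a product, drives the reaction to the left.
The net shift is to the left. X4 is a reactant, so its amount increases.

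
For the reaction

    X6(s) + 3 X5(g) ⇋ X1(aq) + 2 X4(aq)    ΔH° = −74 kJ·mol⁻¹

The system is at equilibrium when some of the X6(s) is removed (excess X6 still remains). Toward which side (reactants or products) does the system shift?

no shift

X6 is a pure solid; its activity is 1 regardless of amount, so Q is unaffected — no shift from this change.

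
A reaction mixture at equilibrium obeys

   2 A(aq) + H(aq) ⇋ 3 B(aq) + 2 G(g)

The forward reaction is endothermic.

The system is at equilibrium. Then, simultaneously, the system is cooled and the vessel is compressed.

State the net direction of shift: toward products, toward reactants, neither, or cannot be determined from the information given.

The forward reaction is endothermic. Lowering T favours the exothermic direction — shift to the left.
Gas moles: reactants 0, products 2 (Δn_gas = +2). Compression shifts the system toward the side with fewer moles of gas — to the left.
All effects act in the same direction — net shift to the left.

left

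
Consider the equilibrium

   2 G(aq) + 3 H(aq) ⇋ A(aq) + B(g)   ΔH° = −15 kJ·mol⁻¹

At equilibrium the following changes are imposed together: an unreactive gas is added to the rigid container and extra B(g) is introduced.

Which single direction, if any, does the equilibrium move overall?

At constant volume, adding an inert gas leaves every reacting species' partial pressure unchanged, so Q is unchanged — no shift from this change.
Adding B (g), a product, drives the reaction to the left.
Only the nonzero effect(s) matter; the net shift is to the left.

left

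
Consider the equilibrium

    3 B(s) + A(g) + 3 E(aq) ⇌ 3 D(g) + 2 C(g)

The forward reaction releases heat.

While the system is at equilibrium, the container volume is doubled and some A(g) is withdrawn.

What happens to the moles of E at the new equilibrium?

cannot be determined

Gas moles: reactants 1, products 5 (Δn_gas = +4). Expansion shifts the system toward the side with more moles of gas — to the right.
Removing A (g), a reactant, drives the reaction to the left.
The two effects oppose each other, so the net shift — and hence the change in E — cannot be determined from the given information.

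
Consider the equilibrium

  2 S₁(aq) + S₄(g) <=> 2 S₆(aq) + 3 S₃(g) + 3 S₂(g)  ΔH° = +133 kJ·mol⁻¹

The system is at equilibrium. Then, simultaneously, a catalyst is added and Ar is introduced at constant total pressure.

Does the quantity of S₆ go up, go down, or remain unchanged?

A catalyst speeds both forward and reverse rates equally; it changes neither Q nor K — no shift from this change.
Adding inert gas at constant total pressure expands the volume and lowers every reacting partial pressure. With Δn_gas = 6 − 1 = +5, Q moves away from K toward the side with fewer gas moles, so the system shifts toward the side with more gas moles — to the right.
The net shift is to the right. S₆ is a product, so its amount increases.

increases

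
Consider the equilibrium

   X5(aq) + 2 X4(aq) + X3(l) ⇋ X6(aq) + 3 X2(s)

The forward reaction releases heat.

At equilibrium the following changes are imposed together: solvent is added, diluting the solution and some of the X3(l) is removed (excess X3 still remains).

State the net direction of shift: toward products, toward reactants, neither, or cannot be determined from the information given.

left

Dilution lowers every aqueous concentration by the same factor. Δn_aq = 1 − 3 = -2, so the system shifts toward the side with more dissolved moles — to the left.
X3 is a pure liquid; its activity is 1 regardless of amount, so Q is unaffected — no shift from this change.
Only the nonzero effect(s) matter; the net shift is to the left.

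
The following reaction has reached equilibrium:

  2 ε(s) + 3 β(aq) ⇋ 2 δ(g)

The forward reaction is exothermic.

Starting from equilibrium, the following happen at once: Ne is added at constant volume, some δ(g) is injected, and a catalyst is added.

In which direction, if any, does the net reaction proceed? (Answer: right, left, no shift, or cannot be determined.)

left

At constant volume, adding an inert gas leaves every reacting species' partial pressure unchanged, so Q is unchanged — no shift from this change.
Adding δ (g), a product, drives the reaction to the left.
A catalyst speeds both forward and reverse rates equally; it changes neither Q nor K — no shift from this change.
Only the nonzero effect(s) matter; the net shift is to the left.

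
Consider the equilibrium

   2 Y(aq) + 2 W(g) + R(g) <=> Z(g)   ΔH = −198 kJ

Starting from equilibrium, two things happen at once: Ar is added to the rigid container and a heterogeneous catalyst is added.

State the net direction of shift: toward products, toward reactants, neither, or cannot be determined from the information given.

no shift

At constant volume, adding an inert gas leaves every reacting species' partial pressure unchanged, so Q is unchanged — no shift from this change.
A catalyst speeds both forward and reverse rates equally; it changes neither Q nor K — no shift from this change.
None of the changes alters Q relative to K, so there is no net shift.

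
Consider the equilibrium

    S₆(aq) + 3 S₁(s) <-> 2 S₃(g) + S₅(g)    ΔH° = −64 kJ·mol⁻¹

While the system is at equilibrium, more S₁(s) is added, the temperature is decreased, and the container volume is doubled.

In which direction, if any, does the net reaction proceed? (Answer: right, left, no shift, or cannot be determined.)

S₁ is a pure solid; its activity is 1 regardless of amount, so Q is unaffected — no shift from this change.
The forward reaction is exothermic. Lowering T favours the exothermic direction — shift to the right.
Gas moles: reactants 0, products 3 (Δn_gas = +3). Expansion shifts the system toward the side with more moles of gas — to the right.
Only the nonzero effect(s) matter; the net shift is to the right.

right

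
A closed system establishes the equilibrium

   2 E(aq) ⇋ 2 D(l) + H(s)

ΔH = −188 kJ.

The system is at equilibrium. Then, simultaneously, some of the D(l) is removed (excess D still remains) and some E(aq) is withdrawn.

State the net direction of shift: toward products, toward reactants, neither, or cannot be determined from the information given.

left

D is a pure liquid; its activity is 1 regardless of amount, so Q is unaffected — no shift from this change.
Removing E (aq), a reactant, drives the reaction to the left.
Only the nonzero effect(s) matter; the net shift is to the left.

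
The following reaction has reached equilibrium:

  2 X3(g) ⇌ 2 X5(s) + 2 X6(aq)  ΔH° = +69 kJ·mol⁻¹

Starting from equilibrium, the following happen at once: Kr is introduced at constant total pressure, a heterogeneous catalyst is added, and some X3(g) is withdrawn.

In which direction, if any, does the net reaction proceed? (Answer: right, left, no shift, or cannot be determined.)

Adding inert gas at constant total pressure expands the volume and lowers every reacting partial pressure. With Δn_gas = 0 − 2 = -2, Q moves away from K toward the side with fewer gas moles, so the system shifts toward the side with more gas moles — to the left.
A catalyst speeds both forward and reverse rates equally; it changes neither Q nor K — no shift from this change.
Removing X3 (g), a reactant, drives the reaction to the left.
Only the nonzero effect(s) matter; the net shift is to the left.

left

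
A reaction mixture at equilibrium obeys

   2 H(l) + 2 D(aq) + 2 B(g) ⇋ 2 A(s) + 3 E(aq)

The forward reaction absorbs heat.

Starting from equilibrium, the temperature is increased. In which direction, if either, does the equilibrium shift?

The forward reaction is endothermic. Raising T favours the endothermic direction — shift to the right.

right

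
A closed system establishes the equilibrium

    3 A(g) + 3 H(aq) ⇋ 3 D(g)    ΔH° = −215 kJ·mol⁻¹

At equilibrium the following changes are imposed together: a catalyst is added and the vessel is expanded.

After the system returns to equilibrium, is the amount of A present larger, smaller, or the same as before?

unchanged

A catalyst speeds both forward and reverse rates equally; it changes neither Q nor K — no shift from this change.
Gas moles: reactants 3, products 3. Δn_gas = 0, so a volume change leaves Q equal to K — no shift from this change.
No net shift occurs, so the amount of A is unchanged.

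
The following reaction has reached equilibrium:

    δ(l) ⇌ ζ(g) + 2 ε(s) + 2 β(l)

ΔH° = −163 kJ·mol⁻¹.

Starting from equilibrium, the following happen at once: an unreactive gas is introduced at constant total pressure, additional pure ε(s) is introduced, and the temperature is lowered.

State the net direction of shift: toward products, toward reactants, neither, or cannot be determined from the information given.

Adding inert gas at constant total pressure expands the volume and lowers every reacting partial pressure. With Δn_gas = 1 − 0 = +1, Q moves away from K toward the side with fewer gas moles, so the system shifts toward the side with more gas moles — to the right.
ε is a pure solid; its activity is 1 regardless of amount, so Q is unaffected — no shift from this change.
The forward reaction is exothermic. Lowering T favours the exothermic direction — shift to the right.
Only the nonzero effect(s) matter; the net shift is to the right.

right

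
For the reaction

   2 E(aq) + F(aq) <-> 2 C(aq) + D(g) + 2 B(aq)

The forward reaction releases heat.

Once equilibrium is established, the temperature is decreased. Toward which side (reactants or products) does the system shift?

The forward reaction is exothermic. Lowering T favours the exothermic direction — shift to the right.

right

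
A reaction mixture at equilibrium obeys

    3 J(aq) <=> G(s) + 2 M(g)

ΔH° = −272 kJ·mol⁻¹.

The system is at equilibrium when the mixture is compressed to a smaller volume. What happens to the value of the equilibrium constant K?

unchanged

The equilibrium constant depends only on temperature. This perturbation may move the position of equilibrium, but since T is unchanged, K itself is unchanged.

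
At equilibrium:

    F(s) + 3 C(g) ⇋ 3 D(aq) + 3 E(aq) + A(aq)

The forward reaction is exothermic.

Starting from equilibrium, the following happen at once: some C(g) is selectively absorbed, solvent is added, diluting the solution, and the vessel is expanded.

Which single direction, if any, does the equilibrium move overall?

Removing C (g), a reactant, drives the reaction to the left.
Dilution lowers every aqueous concentration by the same factor. Δn_aq = 7 − 0 = +7, so the system shifts toward the side with more dissolved moles — to the right.
Gas moles: reactants 3, products 0 (Δn_gas = -3). Expansion shifts the system toward the side with more moles of gas — to the left.
The individual effects push in opposite directions; without quantitative information the net direction cannot be determined.

cannot be determined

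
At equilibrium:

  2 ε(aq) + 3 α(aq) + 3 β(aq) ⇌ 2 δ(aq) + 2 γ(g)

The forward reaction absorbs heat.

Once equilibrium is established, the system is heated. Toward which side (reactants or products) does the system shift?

The forward reaction is endothermic. Raising T favours the endothermic direction — shift to the right.

right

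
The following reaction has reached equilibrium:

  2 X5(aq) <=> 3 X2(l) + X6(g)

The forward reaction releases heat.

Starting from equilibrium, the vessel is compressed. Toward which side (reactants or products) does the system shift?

left

Gas moles: reactants 0, products 1 (Δn_gas = +1). Compression shifts the system toward the side with fewer moles of gas — to the left.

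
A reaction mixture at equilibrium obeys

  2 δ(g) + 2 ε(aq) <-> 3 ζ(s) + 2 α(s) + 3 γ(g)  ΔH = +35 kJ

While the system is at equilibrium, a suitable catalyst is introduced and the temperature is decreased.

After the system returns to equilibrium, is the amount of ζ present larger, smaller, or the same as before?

A catalyst speeds both forward and reverse rates equally; it changes neither Q nor K — no shift from this change.
The forward reaction is endothermic. Lowering T favours the exothermic direction — shift to the left.
The net shift is to the left. ζ is a product, so its amount decreases.

decreases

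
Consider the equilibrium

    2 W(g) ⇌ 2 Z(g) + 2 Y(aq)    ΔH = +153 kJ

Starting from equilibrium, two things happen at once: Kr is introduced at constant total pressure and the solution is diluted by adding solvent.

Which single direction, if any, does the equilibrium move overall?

Adding inert gas at constant total pressure expands the volume, scaling every reacting partial pressure by the same factor. Δn_gas = 2 − 2 = 0, so Q is unchanged — no shift.
Dilution lowers every aqueous concentration by the same factor. Δn_aq = 2 − 0 = +2, so the system shifts toward the side with more dissolved moles — to the right.
Only the nonzero effect(s) matter; the net shift is to the right.

right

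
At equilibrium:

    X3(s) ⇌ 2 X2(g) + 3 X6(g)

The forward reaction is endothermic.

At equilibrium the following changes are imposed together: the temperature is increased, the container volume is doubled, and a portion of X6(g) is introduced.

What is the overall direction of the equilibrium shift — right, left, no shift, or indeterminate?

The forward reaction is endothermic. Raising T favours the endothermic direction — shift to the right.
Gas moles: reactants 0, products 5 (Δn_gas = +5). Expansion shifts the system toward the side with more moles of gas — to the right.
Adding X6 (g), a product, drives the reaction to the left.
The individual effects push in opposite directions; without quantitative information the net direction cannot be determined.

cannot be determined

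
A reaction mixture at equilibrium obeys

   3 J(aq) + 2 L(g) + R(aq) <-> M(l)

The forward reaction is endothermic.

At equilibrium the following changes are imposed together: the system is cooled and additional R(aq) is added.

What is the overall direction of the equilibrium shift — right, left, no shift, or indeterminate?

cannot be determined

The forward reaction is endothermic. Lowering T favours the exothermic direction — shift to the left.
Adding R (aq), a reactant, drives the reaction to the right.
The individual effects push in opposite directions; without quantitative information the net direction cannot be determined.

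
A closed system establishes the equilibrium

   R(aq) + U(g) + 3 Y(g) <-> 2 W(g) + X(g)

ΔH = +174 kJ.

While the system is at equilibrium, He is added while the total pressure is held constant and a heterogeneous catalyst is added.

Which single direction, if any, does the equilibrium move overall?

Adding inert gas at constant total pressure expands the volume and lowers every reacting partial pressure. With Δn_gas = 3 − 4 = -1, Q moves away from K toward the side with fewer gas moles, so the system shifts toward the side with more gas moles — to the left.
A catalyst speeds both forward and reverse rates equally; it changes neither Q nor K — no shift from this change.
Only the nonzero effect(s) matter; the net shift is to the left.

left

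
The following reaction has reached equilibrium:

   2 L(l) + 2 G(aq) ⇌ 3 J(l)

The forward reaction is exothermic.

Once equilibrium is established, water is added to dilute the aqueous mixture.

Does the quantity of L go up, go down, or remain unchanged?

increases

Dilution lowers every aqueous concentration by the same factor. Δn_aq = 0 − 2 = -2, so the system shifts toward the side with more dissolved moles — to the left.
The net shift is to the left. L is a reactant, so its amount increases.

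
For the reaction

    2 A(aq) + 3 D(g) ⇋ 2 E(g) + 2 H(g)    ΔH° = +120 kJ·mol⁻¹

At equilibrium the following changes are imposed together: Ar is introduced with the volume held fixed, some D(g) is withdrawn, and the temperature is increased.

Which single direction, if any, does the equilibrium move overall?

At constant volume, adding an inert gas leaves every reacting species' partial pressure unchanged, so Q is unchanged — no shift from this change.
Removing D (g), a reactant, drives the reaction to the left.
The forward reaction is endothermic. Raising T favours the endothermic direction — shift to the right.
The individual effects push in opposite directions; without quantitative information the net direction cannot be determined.

cannot be determined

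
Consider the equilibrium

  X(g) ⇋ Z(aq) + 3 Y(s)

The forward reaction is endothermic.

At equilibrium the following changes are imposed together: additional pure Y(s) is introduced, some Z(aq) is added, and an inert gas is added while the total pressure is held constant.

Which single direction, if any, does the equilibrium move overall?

left

Y is a pure solid; its activity is 1 regardless of amount, so Q is unaffected — no shift from this change.
Adding Z (aq), a product, drives the reaction to the left.
Adding inert gas at constant total pressure expands the volume and lowers every reacting partial pressure. With Δn_gas = 0 − 1 = -1, Q moves away from K toward the side with fewer gas moles, so the system shifts toward the side with more gas moles — to the left.
Only the nonzero effect(s) matter; the net shift is to the left.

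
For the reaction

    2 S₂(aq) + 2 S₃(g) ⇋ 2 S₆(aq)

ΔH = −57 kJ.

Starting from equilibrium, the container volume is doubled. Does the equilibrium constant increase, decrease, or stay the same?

The equilibrium constant depends only on temperature. This perturbation may move the position of equilibrium, but since T is unchanged, K itself is unchanged.

unchanged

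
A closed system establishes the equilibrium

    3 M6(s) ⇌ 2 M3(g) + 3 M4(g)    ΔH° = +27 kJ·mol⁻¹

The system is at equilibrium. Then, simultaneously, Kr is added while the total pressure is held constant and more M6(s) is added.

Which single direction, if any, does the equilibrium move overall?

right

Adding inert gas at constant total pressure expands the volume and lowers every reacting partial pressure. With Δn_gas = 5 − 0 = +5, Q moves away from K toward the side with fewer gas moles, so the system shifts toward the side with more gas moles — to the right.
M6 is a pure solid; its activity is 1 regardless of amount, so Q is unaffected — no shift from this change.
Only the nonzero effect(s) matter; the net shift is to the right.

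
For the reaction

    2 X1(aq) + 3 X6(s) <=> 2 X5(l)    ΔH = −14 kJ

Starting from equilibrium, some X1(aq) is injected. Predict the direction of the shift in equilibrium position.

Adding X1 (aq), a reactant, drives the reaction to the right.

right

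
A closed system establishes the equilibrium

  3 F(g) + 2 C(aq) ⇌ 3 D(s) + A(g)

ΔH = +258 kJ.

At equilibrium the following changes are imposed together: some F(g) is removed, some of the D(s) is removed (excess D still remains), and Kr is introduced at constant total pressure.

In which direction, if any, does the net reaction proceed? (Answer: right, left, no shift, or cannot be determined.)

left

Removing F (g), a reactant, drives the reaction to the left.
D is a pure solid; its activity is 1 regardless of amount, so Q is unaffected — no shift from this change.
Adding inert gas at constant total pressure expands the volume and lowers every reacting partial pressure. With Δn_gas = 1 − 3 = -2, Q moves away from K toward the side with fewer gas moles, so the system shifts toward the side with more gas moles — to the left.
Only the nonzero effect(s) matter; the net shift is to the left.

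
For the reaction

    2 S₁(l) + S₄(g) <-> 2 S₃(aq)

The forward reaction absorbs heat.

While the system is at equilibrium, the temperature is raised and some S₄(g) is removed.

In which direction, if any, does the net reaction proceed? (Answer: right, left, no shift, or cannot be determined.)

The forward reaction is endothermic. Raising T favours the endothermic direction — shift to the right.
Removing S₄ (g), a reactant, drives the reaction to the left.
The individual effects push in opposite directions; without quantitative information the net direction cannot be determined.

cannot be determined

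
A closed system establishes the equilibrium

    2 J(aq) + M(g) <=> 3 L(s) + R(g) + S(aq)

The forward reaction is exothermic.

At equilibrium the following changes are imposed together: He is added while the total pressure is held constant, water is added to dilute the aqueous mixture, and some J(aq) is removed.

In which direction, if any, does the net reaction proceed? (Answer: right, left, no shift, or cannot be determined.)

Adding inert gas at constant total pressure expands the volume, scaling every reacting partial pressure by the same factor. Δn_gas = 1 − 1 = 0, so Q is unchanged — no shift.
Dilution lowers every aqueous concentration by the same factor. Δn_aq = 1 − 2 = -1, so the system shifts toward the side with more dissolved moles — to the left.
Removing J (aq), a reactant, drives the reaction to the left.
Only the nonzero effect(s) matter; the net shift is to the left.

left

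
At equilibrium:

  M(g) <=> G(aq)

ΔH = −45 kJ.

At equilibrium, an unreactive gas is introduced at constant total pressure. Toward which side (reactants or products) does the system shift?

left

Adding inert gas at constant total pressure expands the volume and lowers every reacting partial pressure. With Δn_gas = 0 − 1 = -1, Q moves away from K toward the side with fewer gas moles, so the system shifts toward the side with more gas moles — to the left.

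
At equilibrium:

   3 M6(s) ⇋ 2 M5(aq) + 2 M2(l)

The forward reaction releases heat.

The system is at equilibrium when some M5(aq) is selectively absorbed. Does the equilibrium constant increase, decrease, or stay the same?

unchanged

The equilibrium constant depends only on temperature. This perturbation may move the position of equilibrium, but since T is unchanged, K itself is unchanged.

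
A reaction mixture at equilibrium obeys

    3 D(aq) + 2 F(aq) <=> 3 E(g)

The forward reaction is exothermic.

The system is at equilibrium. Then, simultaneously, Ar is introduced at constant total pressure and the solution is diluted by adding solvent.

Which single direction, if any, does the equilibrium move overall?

Adding inert gas at constant total pressure expands the volume and lowers every reacting partial pressure. With Δn_gas = 3 − 0 = +3, Q moves away from K toward the side with fewer gas moles, so the system shifts toward the side with more gas moles — to the right.
Dilution lowers every aqueous concentration by the same factor. Δn_aq = 0 − 5 = -5, so the system shifts toward the side with more dissolved moles — to the left.
The individual effects push in opposite directions; without quantitative information the net direction cannot be determined.

cannot be determined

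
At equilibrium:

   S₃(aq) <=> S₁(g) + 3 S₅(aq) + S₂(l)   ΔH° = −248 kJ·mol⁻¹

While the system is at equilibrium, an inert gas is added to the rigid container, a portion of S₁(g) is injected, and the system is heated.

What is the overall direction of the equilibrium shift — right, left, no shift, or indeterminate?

At constant volume, adding an inert gas leaves every reacting species' partial pressure unchanged, so Q is unchanged — no shift from this change.
Adding S₁ (g), a product, drives the reaction to the left.
The forward reaction is exothermic. Raising T favours the endothermic direction — shift to the left.
Only the nonzero effect(s) matter; the net shift is to the left.

left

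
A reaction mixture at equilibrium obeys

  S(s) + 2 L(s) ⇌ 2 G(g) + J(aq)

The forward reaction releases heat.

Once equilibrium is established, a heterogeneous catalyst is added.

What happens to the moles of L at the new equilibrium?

unchanged

A catalyst speeds both forward and reverse rates equally; it changes neither Q nor K — no shift from this change.
No net shift occurs, so the amount of L is unchanged.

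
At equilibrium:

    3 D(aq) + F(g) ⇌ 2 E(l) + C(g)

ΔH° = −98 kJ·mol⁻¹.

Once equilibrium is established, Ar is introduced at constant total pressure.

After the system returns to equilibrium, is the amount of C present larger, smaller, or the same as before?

Adding inert gas at constant total pressure expands the volume, scaling every reacting partial pressure by the same factor. Δn_gas = 1 − 1 = 0, so Q is unchanged — no shift.
No net shift occurs, so the amount of C is unchanged.

unchanged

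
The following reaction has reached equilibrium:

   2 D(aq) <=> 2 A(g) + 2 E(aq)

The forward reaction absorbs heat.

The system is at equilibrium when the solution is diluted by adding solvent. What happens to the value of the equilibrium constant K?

The equilibrium constant depends only on temperature. This perturbation changes neither the position of equilibrium nor K.

unchanged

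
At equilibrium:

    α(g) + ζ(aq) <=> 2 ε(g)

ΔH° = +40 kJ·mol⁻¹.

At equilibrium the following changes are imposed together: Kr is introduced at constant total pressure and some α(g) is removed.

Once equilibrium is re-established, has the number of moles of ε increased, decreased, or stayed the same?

cannot be determined

Adding inert gas at constant total pressure expands the volume and lowers every reacting partial pressure. With Δn_gas = 2 − 1 = +1, Q moves away from K toward the side with fewer gas moles, so the system shifts toward the side with more gas moles — to the right.
Removing α (g), a reactant, drives the reaction to the left.
The two effects oppose each other, so the net shift — and hence the change in ε — cannot be determined from the given information.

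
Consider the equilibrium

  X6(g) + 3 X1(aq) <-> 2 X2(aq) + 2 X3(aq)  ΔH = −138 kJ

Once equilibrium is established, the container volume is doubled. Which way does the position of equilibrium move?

Gas moles: reactants 1, products 0 (Δn_gas = -1). Expansion shifts the system toward the side with more moles of gas — to the left.

left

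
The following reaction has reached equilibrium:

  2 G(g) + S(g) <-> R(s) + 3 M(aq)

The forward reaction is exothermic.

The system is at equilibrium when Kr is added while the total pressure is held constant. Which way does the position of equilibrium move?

left

Adding inert gas at constant total pressure expands the volume and lowers every reacting partial pressure. With Δn_gas = 0 − 3 = -3, Q moves away from K toward the side with fewer gas moles, so the system shifts toward the side with more gas moles — to the left.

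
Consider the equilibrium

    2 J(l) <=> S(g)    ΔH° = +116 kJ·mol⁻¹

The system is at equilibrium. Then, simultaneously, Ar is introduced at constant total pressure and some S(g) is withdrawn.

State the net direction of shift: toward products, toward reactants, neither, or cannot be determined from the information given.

right

Adding inert gas at constant total pressure expands the volume and lowers every reacting partial pressure. With Δn_gas = 1 − 0 = +1, Q moves away from K toward the side with fewer gas moles, so the system shifts toward the side with more gas moles — to the right.
Removing S (g), a product, drives the reaction to the right.
All effects act in the same direction — net shift to the right.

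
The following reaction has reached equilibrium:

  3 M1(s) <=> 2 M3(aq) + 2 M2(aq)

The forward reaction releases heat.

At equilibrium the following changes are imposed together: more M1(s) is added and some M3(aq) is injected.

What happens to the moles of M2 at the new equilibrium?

M1 is a pure solid; its activity is 1 regardless of amount, so Q is unaffected — no shift from this change.
Adding M3 (aq), a product, drives the reaction to the left.
The net shift is to the left. M2 is a product, so its amount decreases.

decreases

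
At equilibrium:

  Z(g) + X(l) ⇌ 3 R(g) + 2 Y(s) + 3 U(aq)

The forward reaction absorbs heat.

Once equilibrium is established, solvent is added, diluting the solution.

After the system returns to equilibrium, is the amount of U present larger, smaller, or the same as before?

Dilution lowers every aqueous concentration by the same factor. Δn_aq = 3 − 0 = +3, so the system shifts toward the side with more dissolved moles — to the right.
The net shift is to the right. U is a product, so its amount increases.

increases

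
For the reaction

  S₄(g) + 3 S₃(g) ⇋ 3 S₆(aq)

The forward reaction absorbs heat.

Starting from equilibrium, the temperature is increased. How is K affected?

increases

K depends on temperature via the van 't Hoff relation. The forward reaction is endothermic, so raising T increases K.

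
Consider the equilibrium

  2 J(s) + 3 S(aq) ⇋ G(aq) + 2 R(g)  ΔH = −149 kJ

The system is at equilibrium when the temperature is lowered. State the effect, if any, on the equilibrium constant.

K depends on temperature via the van 't Hoff relation. The forward reaction is exothermic, so lowering T increases K.

increases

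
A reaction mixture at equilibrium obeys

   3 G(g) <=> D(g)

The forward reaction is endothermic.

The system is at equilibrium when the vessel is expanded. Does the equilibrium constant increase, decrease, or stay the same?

The equilibrium constant depends only on temperature. This perturbation may move the position of equilibrium, but since T is unchanged, K itself is unchanged.

unchanged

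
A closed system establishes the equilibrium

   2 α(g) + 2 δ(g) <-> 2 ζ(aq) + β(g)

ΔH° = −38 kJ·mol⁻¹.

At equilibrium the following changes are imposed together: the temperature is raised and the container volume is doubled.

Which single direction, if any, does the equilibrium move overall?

The forward reaction is exothermic. Raising T favours the endothermic direction — shift to the left.
Gas moles: reactants 4, products 1 (Δn_gas = -3). Expansion shifts the system toward the side with more moles of gas — to the left.
All effects act in the same direction — net shift to the left.

left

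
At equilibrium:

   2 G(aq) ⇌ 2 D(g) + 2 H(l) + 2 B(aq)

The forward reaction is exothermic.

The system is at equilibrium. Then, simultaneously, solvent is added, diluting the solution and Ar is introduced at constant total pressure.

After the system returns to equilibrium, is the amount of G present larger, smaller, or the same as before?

decreases

Dilution scales every aqueous concentration by the same factor. Δn_aq = 2 − 2 = 0, so Q is unchanged — no shift.
Adding inert gas at constant total pressure expands the volume and lowers every reacting partial pressure. With Δn_gas = 2 − 0 = +2, Q moves away from K toward the side with fewer gas moles, so the system shifts toward the side with more gas moles — to the right.
The net shift is to the right. G is a reactant, so its amount decreases.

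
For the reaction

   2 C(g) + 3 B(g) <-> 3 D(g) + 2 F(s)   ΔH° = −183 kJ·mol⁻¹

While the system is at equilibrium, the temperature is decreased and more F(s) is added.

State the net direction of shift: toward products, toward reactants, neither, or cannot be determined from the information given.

The forward reaction is exothermic. Lowering T favours the exothermic direction — shift to the right.
F is a pure solid; its activity is 1 regardless of amount, so Q is unaffected — no shift from this change.
Only the nonzero effect(s) matter; the net shift is to the right.

right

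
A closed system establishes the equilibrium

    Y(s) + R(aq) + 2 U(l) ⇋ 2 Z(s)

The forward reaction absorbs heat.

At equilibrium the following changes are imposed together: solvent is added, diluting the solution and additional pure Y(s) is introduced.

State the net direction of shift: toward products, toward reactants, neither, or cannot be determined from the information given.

Dilution lowers every aqueous concentration by the same factor. Δn_aq = 0 − 1 = -1, so the system shifts toward the side with more dissolved moles — to the left.
Y is a pure solid; its activity is 1 regardless of amount, so Q is unaffected — no shift from this change.
Only the nonzero effect(s) matter; the net shift is to the left.

left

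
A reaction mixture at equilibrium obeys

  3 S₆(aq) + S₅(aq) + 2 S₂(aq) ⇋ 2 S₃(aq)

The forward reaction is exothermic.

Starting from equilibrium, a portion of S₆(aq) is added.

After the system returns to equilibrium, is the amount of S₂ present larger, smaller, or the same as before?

decreases

Adding S₆ (aq), a reactant, drives the reaction to the right.
The net shift is to the right. S₂ is a reactant, so its amount decreases.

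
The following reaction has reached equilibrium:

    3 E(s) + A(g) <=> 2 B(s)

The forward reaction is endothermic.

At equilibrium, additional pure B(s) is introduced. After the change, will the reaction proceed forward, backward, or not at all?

no shift

B is a pure solid; its activity is 1 regardless of amount, so Q is unaffected — no shift from this change.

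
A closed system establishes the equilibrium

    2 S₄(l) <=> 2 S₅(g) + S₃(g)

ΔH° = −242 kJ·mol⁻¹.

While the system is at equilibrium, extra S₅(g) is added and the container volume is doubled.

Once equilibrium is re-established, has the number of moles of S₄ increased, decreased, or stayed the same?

Adding S₅ (g), a product, drives the reaction to the left.
Gas moles: reactants 0, products 3 (Δn_gas = +3). Expansion shifts the system toward the side with more moles of gas — to the right.
The two effects oppose each other, so the net shift — and hence the change in S₄ — cannot be determined from the given information.

cannot be determined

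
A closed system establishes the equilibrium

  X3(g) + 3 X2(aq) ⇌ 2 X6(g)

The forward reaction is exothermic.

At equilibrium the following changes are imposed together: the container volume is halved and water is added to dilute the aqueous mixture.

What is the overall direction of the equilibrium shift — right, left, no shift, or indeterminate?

left

Gas moles: reactants 1, products 2 (Δn_gas = +1). Compression shifts the system toward the side with fewer moles of gas — to the left.
Dilution lowers every aqueous concentration by the same factor. Δn_aq = 0 − 3 = -3, so the system shifts toward the side with more dissolved moles — to the left.
All effects act in the same direction — net shift to the left.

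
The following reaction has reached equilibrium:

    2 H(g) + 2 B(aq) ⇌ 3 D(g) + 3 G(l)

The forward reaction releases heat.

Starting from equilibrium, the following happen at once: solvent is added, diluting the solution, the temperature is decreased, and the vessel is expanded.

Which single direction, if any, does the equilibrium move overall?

Dilution lowers every aqueous concentration by the same factor. Δn_aq = 0 − 2 = -2, so the system shifts toward the side with more dissolved moles — to the left.
The forward reaction is exothermic. Lowering T favours the exothermic direction — shift to the right.
Gas moles: reactants 2, products 3 (Δn_gas = +1). Expansion shifts the system toward the side with more moles of gas — to the right.
The individual effects push in opposite directions; without quantitative information the net direction cannot be determined.

cannot be determined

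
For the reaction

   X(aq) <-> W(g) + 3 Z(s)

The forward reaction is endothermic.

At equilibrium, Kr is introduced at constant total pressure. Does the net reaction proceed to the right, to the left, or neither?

Adding inert gas at constant total pressure expands the volume and lowers every reacting partial pressure. With Δn_gas = 1 − 0 = +1, Q moves away from K toward the side with fewer gas moles, so the system shifts toward the side with more gas moles — to the right.

right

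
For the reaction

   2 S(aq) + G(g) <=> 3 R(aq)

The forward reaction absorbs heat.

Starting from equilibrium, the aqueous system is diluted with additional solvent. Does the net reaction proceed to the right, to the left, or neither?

right

Dilution lowers every aqueous concentration by the same factor. Δn_aq = 3 − 2 = +1, so the system shifts toward the side with more dissolved moles — to the right.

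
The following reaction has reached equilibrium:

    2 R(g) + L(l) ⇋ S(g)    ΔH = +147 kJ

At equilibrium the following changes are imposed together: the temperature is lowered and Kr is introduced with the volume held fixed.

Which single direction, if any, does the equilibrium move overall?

left

The forward reaction is endothermic. Lowering T favours the exothermic direction — shift to the left.
At constant volume, adding an inert gas leaves every reacting species' partial pressure unchanged, so Q is unchanged — no shift from this change.
Only the nonzero effect(s) matter; the net shift is to the left.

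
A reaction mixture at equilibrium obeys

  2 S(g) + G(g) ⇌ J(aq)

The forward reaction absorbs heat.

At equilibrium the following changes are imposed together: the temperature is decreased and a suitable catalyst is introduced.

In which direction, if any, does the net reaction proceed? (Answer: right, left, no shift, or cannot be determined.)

left

The forward reaction is endothermic. Lowering T favours the exothermic direction — shift to the left.
A catalyst speeds both forward and reverse rates equally; it changes neither Q nor K — no shift from this change.
Only the nonzero effect(s) matter; the net shift is to the left.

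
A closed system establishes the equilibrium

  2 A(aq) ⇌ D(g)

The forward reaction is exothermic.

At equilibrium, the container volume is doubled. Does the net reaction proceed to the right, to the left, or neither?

right

Gas moles: reactants 0, products 1 (Δn_gas = +1). Expansion shifts the system toward the side with more moles of gas — to the right.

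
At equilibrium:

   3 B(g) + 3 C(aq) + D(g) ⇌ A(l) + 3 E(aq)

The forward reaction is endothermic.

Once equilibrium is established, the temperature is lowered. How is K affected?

decreases

K depends on temperature via the van 't Hoff relation. The forward reaction is endothermic, so lowering T decreases K.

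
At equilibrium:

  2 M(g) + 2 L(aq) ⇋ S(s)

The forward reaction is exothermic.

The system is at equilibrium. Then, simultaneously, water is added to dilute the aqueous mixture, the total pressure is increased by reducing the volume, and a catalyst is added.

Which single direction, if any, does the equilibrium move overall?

cannot be determined

Dilution lowers every aqueous concentration by the same factor. Δn_aq = 0 − 2 = -2, so the system shifts toward the side with more dissolved moles — to the left.
Gas moles: reactants 2, products 0 (Δn_gas = -2). Compression shifts the system toward the side with fewer moles of gas — to the right.
A catalyst speeds both forward and reverse rates equally; it changes neither Q nor K — no shift from this change.
The individual effects push in opposite directions; without quantitative information the net direction cannot be determined.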